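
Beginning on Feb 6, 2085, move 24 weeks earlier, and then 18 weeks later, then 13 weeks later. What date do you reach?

Going back 24 weeks (= 168 days) from February 6, 2085:
Going back 6 days from February 6, 2085 reaches the end of the previous month; 168 − 6 = 162 left.
January 2085 has 31 days: 162 − 31 = 131 left.
December 2084 has 31 days: 131 − 31 = 100 left.
November 2084 has 30 days: 100 − 30 = 70 left.
October 2084 has 31 days: 70 − 31 = 39 left.
September 2084 has 30 days: 39 − 30 = 9 left.
August 2084 has 31 days; 31 − 9 = 22 → August 22, 2084.
Counting forward 18 weeks (= 126 days) from August 22, 2084:
August has 31 days, so 31 − 22 = 9 days remain after August 22, 2084; 126 − 9 = 117 left.
September 2084 has 30 days: 117 − 30 = 87 left.
October 2084 has 31 days: 87 − 31 = 56 left.
November 2084 has 30 days: 56 − 30 = 26 left.
26 days into December 2084 → December 26, 2084.
Advancing 13 weeks (= 91 days) from December 26, 2084:
December has 31 days, so 31 − 26 = 5 days remain after December 26, 2084; 91 − 5 = 86 left.
January 2085 has 31 days: 86 − 31 = 55 left.
February 2085 has 28 days (2085 is not a leap year): 55 − 28 = 27 left.
27 days into March 2085 → March 27, 2085.

March 27, 2085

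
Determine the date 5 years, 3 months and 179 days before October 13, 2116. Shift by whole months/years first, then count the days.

Counting back 5 years, 3 months and 179 days from October 13, 2116: first the month/year part, then the days.
-5 years → 2111; month 10 − 3 = 7 → July 2111.
Day 13 is valid in July, giving July 13, 2111.
Now subtract 179 days from July 13, 2111.
Going back 13 days from July 13, 2111 reaches the end of the previous month; 179 − 13 = 166 left.
June 2111 has 30 days: 166 − 30 = 136 left.
May 2111 has 31 days: 136 − 31 = 105 left.
April 2111 has 30 days: 105 − 30 = 75 left.
March 2111 has 31 days: 75 − 31 = 44 left.
February 2111 has 28 days (2111 is not a leap year): 44 − 28 = 16 left.
January 2111 has 31 days; 31 − 16 = 15 → January 15, 2111.

January 15, 2111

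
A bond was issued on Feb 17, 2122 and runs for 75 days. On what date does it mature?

Adding 75 days from February 17, 2122.
February has 28 days, so 28 − 17 = 11 days remain after February 17, 2122; 75 − 11 = 64 left.
March 2122 has 31 days: 64 − 31 = 33 left.
April 2122 has 30 days: 33 − 30 = 3 left.
3 days into May 2122 → May 3, 2122.

May 3, 2122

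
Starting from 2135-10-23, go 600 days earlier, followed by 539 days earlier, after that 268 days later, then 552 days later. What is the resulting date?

Subtracting 600 days from October 23, 2135:
Going back 23 days from October 23, 2135 reaches the end of the previous month; 600 − 23 = 577 left.
September 2135 has 30 days: 577 − 30 = 547 left.
August 2135 has 31 days: 547 − 31 = 516 left.
July 2135 has 31 days: 516 − 31 = 485 left.
June 2135 has 30 days: 485 − 30 = 455 left.
May 2135 has 31 days: 455 − 31 = 424 left.
April 2135 has 30 days: 424 − 30 = 394 left.
March 2135 has 31 days: 394 − 31 = 363 left.
February 2135 has 28 days (2135 is not a leap year): 363 − 28 = 335 left.
January 2135 has 31 days: 335 − 31 = 304 left.
December 2134 has 31 days: 304 − 31 = 273 left.
November 2134 has 30 days: 273 − 30 = 243 left.
October 2134 has 31 days: 243 − 31 = 212 left.
September 2134 has 30 days: 212 − 30 = 182 left.
August 2134 has 31 days: 182 − 31 = 151 left.
July 2134 has 31 days: 151 − 31 = 120 left.
June 2134 has 30 days: 120 − 30 = 90 left.
May 2134 has 31 days: 90 − 31 = 59 left.
April 2134 has 30 days: 59 − 30 = 29 left.
March 2134 has 31 days; 31 − 29 = 2 → March 2, 2134.
Subtracting 539 days from March 2, 2134:
Going back 2 days from March 2, 2134 reaches the end of the previous month; 539 − 2 = 537 left.
February 2134 has 28 days (2134 is not a leap year): 537 − 28 = 509 left.
January 2134 has 31 days: 509 − 31 = 478 left.
December 2133 has 31 days: 478 − 31 = 447 left.
November 2133 has 30 days: 447 − 30 = 417 left.
October 2133 has 31 days: 417 − 31 = 386 left.
September 2133 has 30 days: 386 − 30 = 356 left.
August 2133 has 31 days: 356 − 31 = 325 left.
July 2133 has 31 days: 325 − 31 = 294 left.
June 2133 has 30 days: 294 − 30 = 264 left.
May 2133 has 31 days: 264 − 31 = 233 left.
April 2133 has 30 days: 233 − 30 = 203 left.
March 2133 has 31 days: 203 − 31 = 172 left.
February 2133 has 28 days (2133 is not a leap year): 172 − 28 = 144 left.
January 2133 has 31 days: 144 − 31 = 113 left.
December 2132 has 31 days: 113 − 31 = 82 left.
November 2132 has 30 days: 82 − 30 = 52 left.
October 2132 has 31 days: 52 − 31 = 21 left.
September 2132 has 30 days; 30 − 21 = 9 → September 9, 2132.
Counting forward 268 days from September 9, 2132:
September has 30 days, so 30 − 9 = 21 days remain after September 9, 2132; 268 − 21 = 247 left.
October 2132 has 31 days: 247 − 31 = 216 left.
November 2132 has 30 days: 216 − 30 = 186 left.
December 2132 has 31 days: 186 − 31 = 155 left.
January 2133 has 31 days: 155 − 31 = 124 left.
February 2133 has 28 days (2133 is not a leap year): 124 − 28 = 96 left.
March 2133 has 31 days: 96 − 31 = 65 left.
April 2133 has 30 days: 65 − 30 = 35 left.
May 2133 has 31 days: 35 − 31 = 4 left.
4 days into June 2133 → June 4, 2133.
Adding 552 days from June 4, 2133:
June has 30 days, so 30 − 4 = 26 days remain after June 4, 2133; 552 − 26 = 526 left.
July 2133 has 31 days: 526 − 31 = 495 left.
August 2133 has 31 days: 495 − 31 = 464 left.
September 2133 has 30 days: 464 − 30 = 434 left.
October 2133 has 31 days: 434 − 31 = 403 left.
November 2133 has 30 days: 403 − 30 = 373 left.
December 2133 has 31 days: 373 − 31 = 342 left.
January 2134 has 31 days: 342 − 31 = 311 left.
February 2134 has 28 days (2134 is not a leap year): 311 − 28 = 283 left.
March 2134 has 31 days: 283 − 31 = 252 left.
April 2134 has 30 days: 252 − 30 = 222 left.
May 2134 has 31 days: 222 − 31 = 191 left.
June 2134 has 30 days: 191 − 30 = 161 left.
July 2134 has 31 days: 161 − 31 = 130 left.
August 2134 has 31 days: 130 − 31 = 99 left.
September 2134 has 30 days: 99 − 30 = 69 left.
October 2134 has 31 days: 69 − 31 = 38 left.
November 2134 has 30 days: 38 − 30 = 8 left.
8 days into December 2134 → December 8, 2134.

December 8, 2134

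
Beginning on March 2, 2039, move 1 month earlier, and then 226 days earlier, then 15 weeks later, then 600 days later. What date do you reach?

Going back 1 month from March 2, 2039:
month 3 − 1 = 2 → February 2039.
Day 2 is valid in February, giving February 2, 2039.
Going back 226 days from February 2, 2039:
Going back 2 days from February 2, 2039 reaches the end of the previous month; 226 − 2 = 224 left.
January 2039 has 31 days: 224 − 31 = 193 left.
December 2038 has 31 days: 193 − 31 = 162 left.
November 2038 has 30 days: 162 − 30 = 132 left.
October 2038 has 31 days: 132 − 31 = 101 left.
September 2038 has 30 days: 101 − 30 = 71 left.
August 2038 has 31 days: 71 − 31 = 40 left.
July 2038 has 31 days: 40 − 31 = 9 left.
June 2038 has 30 days; 30 − 9 = 21 → June 21, 2038.
Counting forward 15 weeks (= 105 days) from June 21, 2038:
June has 30 days, so 30 − 21 = 9 days remain after June 21, 2038; 105 − 9 = 96 left.
July 2038 has 31 days: 96 − 31 = 65 left.
August 2038 has 31 days: 65 − 31 = 34 left.
September 2038 has 30 days: 34 − 30 = 4 left.
4 days into October 2038 → October 4, 2038.
Counting forward 600 days from October 4, 2038:
October has 31 days, so 31 − 4 = 27 days remain after October 4, 2038; 600 − 27 = 573 left.
November 2038 has 30 days: 573 − 30 = 543 left.
December 2038 has 31 days: 543 − 31 = 512 left.
January 2039 has 31 days: 512 − 31 = 481 left.
February 2039 has 28 days (2039 is not a leap year): 481 − 28 = 453 left.
March 2039 has 31 days: 453 − 31 = 422 left.
April 2039 has 30 days: 422 − 30 = 392 left.
May 2039 has 31 days: 392 − 31 = 361 left.
June 2039 has 30 days: 361 − 30 = 331 left.
July 2039 has 31 days: 331 − 31 = 300 left.
August 2039 has 31 days: 300 − 31 = 269 left.
September 2039 has 30 days: 269 − 30 = 239 left.
October 2039 has 31 days: 239 − 31 = 208 left.
November 2039 has 30 days: 208 − 30 = 178 left.
December 2039 has 31 days: 178 − 31 = 147 left.
January 2040 has 31 days: 147 − 31 = 116 left.
February 2040 has 29 days (2040 is a leap year): 116 − 29 = 87 left.
March 2040 has 31 days: 87 − 31 = 56 left.
April 2040 has 30 days: 56 − 30 = 26 left.
26 days into May 2040 → May 26, 2040.

May 26, 2040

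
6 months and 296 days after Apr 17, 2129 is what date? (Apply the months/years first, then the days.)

Advancing 6 months and 296 days from April 17, 2129: first the month/year part, then the days.
month 4 + 6 = 10 → October 2129.
Day 17 is valid in October, giving October 17, 2129.
Now add 296 days from October 17, 2129.
October has 31 days, so 31 − 17 = 14 days remain after October 17, 2129; 296 − 14 = 282 left.
November 2129 has 30 days: 282 − 30 = 252 left.
December 2129 has 31 days: 252 − 31 = 221 left.
January 2130 has 31 days: 221 − 31 = 190 left.
February 2130 has 28 days (2130 is not a leap year): 190 − 28 = 162 left.
March 2130 has 31 days: 162 − 31 = 131 left.
April 2130 has 30 days: 131 − 30 = 101 left.
May 2130 has 31 days: 101 − 31 = 70 left.
June 2130 has 30 days: 70 − 30 = 40 left.
July 2130 has 31 days: 40 − 31 = 9 left.
9 days into August 2130 → August 9, 2130.

August 9, 2130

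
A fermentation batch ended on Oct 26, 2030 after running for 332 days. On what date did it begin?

November 28, 2029

Subtracting 332 days from October 26, 2030.
Going back 26 days from October 26, 2030 reaches the end of the previous month; 332 − 26 = 306 left.
September 2030 has 30 days: 306 − 30 = 276 left.
August 2030 has 31 days: 276 − 31 = 245 left.
July 2030 has 31 days: 245 − 31 = 214 left.
June 2030 has 30 days: 214 − 30 = 184 left.
May 2030 has 31 days: 184 − 31 = 153 left.
April 2030 has 30 days: 153 − 30 = 123 left.
March 2030 has 31 days: 123 − 31 = 92 left.
February 2030 has 28 days (2030 is not a leap year): 92 − 28 = 64 left.
January 2030 has 31 days: 64 − 31 = 33 left.
December 2029 has 31 days: 33 − 31 = 2 left.
November 2029 has 30 days; 30 − 2 = 28 → November 28, 2029.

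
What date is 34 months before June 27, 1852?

Subtracting 34 months from June 27, 1852.
month 6 − 34 = -28, which is month 8 of year 1849 → August 1849.
Day 27 is valid in August, giving August 27, 1849.

August 27, 1849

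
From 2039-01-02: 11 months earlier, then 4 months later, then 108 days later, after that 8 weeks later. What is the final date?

Counting back 11 months from January 2, 2039:
month 1 − 11 = -10, which is month 2 of year 2038 → February 2038.
Day 2 is valid in February, giving February 2, 2038.
Adding 4 months from February 2, 2038:
month 2 + 4 = 6 → June 2038.
Day 2 is valid in June, giving June 2, 2038.
Counting forward 108 days from June 2, 2038:
June has 30 days, so 30 − 2 = 28 days remain after June 2, 2038; 108 − 28 = 80 left.
July 2038 has 31 days: 80 − 31 = 49 left.
August 2038 has 31 days: 49 − 31 = 18 left.
18 days into September 2038 → September 18, 2038.
Adding 8 weeks (= 56 days) from September 18, 2038:
September has 30 days, so 30 − 18 = 12 days remain after September 18, 2038; 56 − 12 = 44 left.
October 2038 has 31 days: 44 − 31 = 13 left.
13 days into November 2038 → November 13, 2038.

November 13, 2038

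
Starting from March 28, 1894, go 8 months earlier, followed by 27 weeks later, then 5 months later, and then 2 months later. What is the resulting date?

Going back 8 months from March 28, 1894:
month 3 − 8 = -5, which is month 7 of year 1893 → July 1893.
Day 28 is valid in July, giving July 28, 1893.
Counting forward 27 weeks (= 189 days) from July 28, 1893:
July has 31 days, so 31 − 28 = 3 days remain after July 28, 1893; 189 − 3 = 186 left.
August 1893 has 31 days: 186 − 31 = 155 left.
September 1893 has 30 days: 155 − 30 = 125 left.
October 1893 has 31 days: 125 − 31 = 94 left.
November 1893 has 30 days: 94 − 30 = 64 left.
December 1893 has 31 days: 64 − 31 = 33 left.
January 1894 has 31 days: 33 − 31 = 2 left.
2 days into February 1894 → February 2, 1894.
Counting forward 5 months from February 2, 1894:
month 2 + 5 = 7 → July 1894.
Day 2 is valid in July, giving July 2, 1894.
Adding 2 months from July 2, 1894:
month 7 + 2 = 9 → September 1894.
Day 2 is valid in September, giving September 2, 1894.

September 2, 1894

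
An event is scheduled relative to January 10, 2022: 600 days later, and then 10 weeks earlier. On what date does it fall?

June 24, 2023

Counting forward 600 days from January 10, 2022:
January has 31 days, so 31 − 10 = 21 days remain after January 10, 2022; 600 − 21 = 579 left.
February 2022 has 28 days (2022 is not a leap year): 579 − 28 = 551 left.
March 2022 has 31 days: 551 − 31 = 520 left.
April 2022 has 30 days: 520 − 30 = 490 left.
May 2022 has 31 days: 490 − 31 = 459 left.
June 2022 has 30 days: 459 − 30 = 429 left.
July 2022 has 31 days: 429 − 31 = 398 left.
August 2022 has 31 days: 398 − 31 = 367 left.
September 2022 has 30 days: 367 − 30 = 337 left.
October 2022 has 31 days: 337 − 31 = 306 left.
November 2022 has 30 days: 306 − 30 = 276 left.
December 2022 has 31 days: 276 − 31 = 245 left.
January 2023 has 31 days: 245 − 31 = 214 left.
February 2023 has 28 days (2023 is not a leap year): 214 − 28 = 186 left.
March 2023 has 31 days: 186 − 31 = 155 left.
April 2023 has 30 days: 155 − 30 = 125 left.
May 2023 has 31 days: 125 − 31 = 94 left.
June 2023 has 30 days: 94 − 30 = 64 left.
July 2023 has 31 days: 64 − 31 = 33 left.
August 2023 has 31 days: 33 − 31 = 2 left.
2 days into September 2023 → September 2, 2023.
Going back 10 weeks (= 70 days) from September 2, 2023:
Going back 2 days from September 2, 2023 reaches the end of the previous month; 70 − 2 = 68 left.
August 2023 has 31 days: 68 − 31 = 37 left.
July 2023 has 31 days: 37 − 31 = 6 left.
June 2023 has 30 days; 30 − 6 = 24 → June 24, 2023.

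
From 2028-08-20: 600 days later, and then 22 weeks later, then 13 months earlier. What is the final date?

August 13, 2029

Counting forward 600 days from August 20, 2028:
August has 31 days, so 31 − 20 = 11 days remain after August 20, 2028; 600 − 11 = 589 left.
September 2028 has 30 days: 589 − 30 = 559 left.
October 2028 has 31 days: 559 − 31 = 528 left.
November 2028 has 30 days: 528 − 30 = 498 left.
December 2028 has 31 days: 498 − 31 = 467 left.
January 2029 has 31 days: 467 − 31 = 436 left.
February 2029 has 28 days (2029 is not a leap year): 436 − 28 = 408 left.
March 2029 has 31 days: 408 − 31 = 377 left.
April 2029 has 30 days: 377 − 30 = 347 left.
May 2029 has 31 days: 347 − 31 = 316 left.
June 2029 has 30 days: 316 − 30 = 286 left.
July 2029 has 31 days: 286 − 31 = 255 left.
August 2029 has 31 days: 255 − 31 = 224 left.
September 2029 has 30 days: 224 − 30 = 194 left.
October 2029 has 31 days: 194 − 31 = 163 left.
November 2029 has 30 days: 163 − 30 = 133 left.
December 2029 has 31 days: 133 − 31 = 102 left.
January 2030 has 31 days: 102 − 31 = 71 left.
February 2030 has 28 days (2030 is not a leap year): 71 − 28 = 43 left.
March 2030 has 31 days: 43 − 31 = 12 left.
12 days into April 2030 → April 12, 2030.
Counting forward 22 weeks (= 154 days) from April 12, 2030:
April has 30 days, so 30 − 12 = 18 days remain after April 12, 2030; 154 − 18 = 136 left.
May 2030 has 31 days: 136 − 31 = 105 left.
June 2030 has 30 days: 105 − 30 = 75 left.
July 2030 has 31 days: 75 − 31 = 44 left.
August 2030 has 31 days: 44 − 31 = 13 left.
13 days into September 2030 → September 13, 2030.
Subtracting 13 months from September 13, 2030:
month 9 − 13 = -4, which is month 8 of year 2029 → August 2029.
Day 13 is valid in August, giving August 13, 2029.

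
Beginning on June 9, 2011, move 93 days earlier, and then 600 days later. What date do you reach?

October 28, 2012

Subtracting 93 days from June 9, 2011:
Going back 9 days from June 9, 2011 reaches the end of the previous month; 93 − 9 = 84 left.
May 2011 has 31 days: 84 − 31 = 53 left.
April 2011 has 30 days: 53 − 30 = 23 left.
March 2011 has 31 days; 31 − 23 = 8 → March 8, 2011.
Advancing 600 days from March 8, 2011:
March has 31 days, so 31 − 8 = 23 days remain after March 8, 2011; 600 − 23 = 577 left.
April 2011 has 30 days: 577 − 30 = 547 left.
May 2011 has 31 days: 547 − 31 = 516 left.
June 2011 has 30 days: 516 − 30 = 486 left.
July 2011 has 31 days: 486 − 31 = 455 left.
August 2011 has 31 days: 455 − 31 = 424 left.
September 2011 has 30 days: 424 − 30 = 394 left.
October 2011 has 31 days: 394 − 31 = 363 left.
November 2011 has 30 days: 363 − 30 = 333 left.
December 2011 has 31 days: 333 − 31 = 302 left.
January 2012 has 31 days: 302 − 31 = 271 left.
February 2012 has 29 days (2012 is a leap year): 271 − 29 = 242 left.
March 2012 has 31 days: 242 − 31 = 211 left.
April 2012 has 30 days: 211 − 30 = 181 left.
May 2012 has 31 days: 181 − 31 = 150 left.
June 2012 has 30 days: 150 − 30 = 120 left.
July 2012 has 31 days: 120 − 31 = 89 left.
August 2012 has 31 days: 89 − 31 = 58 left.
September 2012 has 30 days: 58 − 30 = 28 left.
28 days into October 2012 → October 28, 2012.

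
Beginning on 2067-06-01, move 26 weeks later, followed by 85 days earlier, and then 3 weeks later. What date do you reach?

September 27, 2067

Advancing 26 weeks (= 182 days) from June 1, 2067:
June has 30 days, so 30 − 1 = 29 days remain after June 1, 2067; 182 − 29 = 153 left.
July 2067 has 31 days: 153 − 31 = 122 left.
August 2067 has 31 days: 122 − 31 = 91 left.
September 2067 has 30 days: 91 − 30 = 61 left.
October 2067 has 31 days: 61 − 31 = 30 left.
30 days into November 2067 → November 30, 2067.
Going back 85 days from November 30, 2067:
Going back 30 days from November 30, 2067 reaches the end of the previous month; 85 − 30 = 55 left.
October 2067 has 31 days: 55 − 31 = 24 left.
September 2067 has 30 days; 30 − 24 = 6 → September 6, 2067.
Adding 3 weeks (= 21 days) from September 6, 2067:
September has 30 days; 6 + 21 = 27, still in September.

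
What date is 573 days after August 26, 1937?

March 22, 1939

Adding 573 days from August 26, 1937.
August has 31 days, so 31 − 26 = 5 days remain after August 26, 1937; 573 − 5 = 568 left.
September 1937 has 30 days: 568 − 30 = 538 left.
October 1937 has 31 days: 538 − 31 = 507 left.
November 1937 has 30 days: 507 − 30 = 477 left.
December 1937 has 31 days: 477 − 31 = 446 left.
January 1938 has 31 days: 446 − 31 = 415 left.
February 1938 has 28 days (1938 is not a leap year): 415 − 28 = 387 left.
March 1938 has 31 days: 387 − 31 = 356 left.
April 1938 has 30 days: 356 − 30 = 326 left.
May 1938 has 31 days: 326 − 31 = 295 left.
June 1938 has 30 days: 295 − 30 = 265 left.
July 1938 has 31 days: 265 − 31 = 234 left.
August 1938 has 31 days: 234 − 31 = 203 left.
September 1938 has 30 days: 203 − 30 = 173 left.
October 1938 has 31 days: 173 − 31 = 142 left.
November 1938 has 30 days: 142 − 30 = 112 left.
December 1938 has 31 days: 112 − 31 = 81 left.
January 1939 has 31 days: 81 − 31 = 50 left.
February 1939 has 28 days (1939 is not a leap year): 50 − 28 = 22 left.
22 days into March 1939 → March 22, 1939.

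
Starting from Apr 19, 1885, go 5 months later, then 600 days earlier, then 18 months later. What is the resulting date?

Counting forward 5 months from April 19, 1885:
month 4 + 5 = 9 → September 1885.
Day 19 is valid in September, giving September 19, 1885.
Counting back 600 days from September 19, 1885:
Going back 19 days from September 19, 1885 reaches the end of the previous month; 600 − 19 = 581 left.
August 1885 has 31 days: 581 − 31 = 550 left.
July 1885 has 31 days: 550 − 31 = 519 left.
June 1885 has 30 days: 519 − 30 = 489 left.
May 1885 has 31 days: 489 − 31 = 458 left.
April 1885 has 30 days: 458 − 30 = 428 left.
March 1885 has 31 days: 428 − 31 = 397 left.
February 1885 has 28 days (1885 is not a leap year): 397 − 28 = 369 left.
January 1885 has 31 days: 369 − 31 = 338 left.
December 1884 has 31 days: 338 − 31 = 307 left.
November 1884 has 30 days: 307 − 30 = 277 left.
October 1884 has 31 days: 277 − 31 = 246 left.
September 1884 has 30 days: 246 − 30 = 216 left.
August 1884 has 31 days: 216 − 31 = 185 left.
July 1884 has 31 days: 185 − 31 = 154 left.
June 1884 has 30 days: 154 − 30 = 124 left.
May 1884 has 31 days: 124 − 31 = 93 left.
April 1884 has 30 days: 93 − 30 = 63 left.
March 1884 has 31 days: 63 − 31 = 32 left.
February 1884 has 29 days (1884 is a leap year): 32 − 29 = 3 left.
January 1884 has 31 days; 31 − 3 = 28 → January 28, 1884.
Counting forward 18 months from January 28, 1884:
month 1 + 18 = 19, which is month 7 of year 1885 → July 1885.
Day 28 is valid in July, giving July 28, 1885.

July 28, 1885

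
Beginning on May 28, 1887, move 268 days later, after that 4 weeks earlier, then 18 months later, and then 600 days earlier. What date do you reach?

Adding 268 days from May 28, 1887:
May has 31 days, so 31 − 28 = 3 days remain after May 28, 1887; 268 − 3 = 265 left.
June 1887 has 30 days: 265 − 30 = 235 left.
July 1887 has 31 days: 235 − 31 = 204 left.
August 1887 has 31 days: 204 − 31 = 173 left.
September 1887 has 30 days: 173 − 30 = 143 left.
October 1887 has 31 days: 143 − 31 = 112 left.
November 1887 has 30 days: 112 − 30 = 82 left.
December 1887 has 31 days: 82 − 31 = 51 left.
January 1888 has 31 days: 51 − 31 = 20 left.
20 days into February 1888 → February 20, 1888.
Counting back 4 weeks (= 28 days) from February 20, 1888:
Going back 20 days from February 20, 1888 reaches the end of the previous month; 28 − 20 = 8 left.
January 1888 has 31 days; 31 − 8 = 23 → January 23, 1888.
Adding 18 months from January 23, 1888:
month 1 + 18 = 19, which is month 7 of year 1889 → July 1889.
Day 23 is valid in July, giving July 23, 1889.
Counting back 600 days from July 23, 1889:
Going back 23 days from July 23, 1889 reaches the end of the previous month; 600 − 23 = 577 left.
June 1889 has 30 days: 577 − 30 = 547 left.
May 1889 has 31 days: 547 − 31 = 516 left.
April 1889 has 30 days: 516 − 30 = 486 left.
March 1889 has 31 days: 486 − 31 = 455 left.
February 1889 has 28 days (1889 is not a leap year): 455 − 28 = 427 left.
January 1889 has 31 days: 427 − 31 = 396 left.
December 1888 has 31 days: 396 − 31 = 365 left.
November 1888 has 30 days: 365 − 30 = 335 left.
October 1888 has 31 days: 335 − 31 = 304 left.
September 1888 has 30 days: 304 − 30 = 274 left.
August 1888 has 31 days: 274 − 31 = 243 left.
July 1888 has 31 days: 243 − 31 = 212 left.
June 1888 has 30 days: 212 − 30 = 182 left.
May 1888 has 31 days: 182 − 31 = 151 left.
April 1888 has 30 days: 151 − 30 = 121 left.
March 1888 has 31 days: 121 − 31 = 90 left.
February 1888 has 29 days (1888 is a leap year): 90 − 29 = 61 left.
January 1888 has 31 days: 61 − 31 = 30 left.
December 1887 has 31 days; 31 − 30 = 1 → December 1, 1887.

December 1, 1887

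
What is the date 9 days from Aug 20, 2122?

August 29, 2122

Counting forward 9 days from August 20, 2122.
August has 31 days; 20 + 9 = 29, still in August.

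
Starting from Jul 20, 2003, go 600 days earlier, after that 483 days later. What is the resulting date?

March 25, 2003

Going back 600 days from July 20, 2003:
Going back 20 days from July 20, 2003 reaches the end of the previous month; 600 − 20 = 580 left.
June 2003 has 30 days: 580 − 30 = 550 left.
May 2003 has 31 days: 550 − 31 = 519 left.
April 2003 has 30 days: 519 − 30 = 489 left.
March 2003 has 31 days: 489 − 31 = 458 left.
February 2003 has 28 days (2003 is not a leap year): 458 − 28 = 430 left.
January 2003 has 31 days: 430 − 31 = 399 left.
December 2002 has 31 days: 399 − 31 = 368 left.
November 2002 has 30 days: 368 − 30 = 338 left.
October 2002 has 31 days: 338 − 31 = 307 left.
September 2002 has 30 days: 307 − 30 = 277 left.
August 2002 has 31 days: 277 − 31 = 246 left.
July 2002 has 31 days: 246 − 31 = 215 left.
June 2002 has 30 days: 215 − 30 = 185 left.
May 2002 has 31 days: 185 − 31 = 154 left.
April 2002 has 30 days: 154 − 30 = 124 left.
March 2002 has 31 days: 124 − 31 = 93 left.
February 2002 has 28 days (2002 is not a leap year): 93 − 28 = 65 left.
January 2002 has 31 days: 65 − 31 = 34 left.
December 2001 has 31 days: 34 − 31 = 3 left.
November 2001 has 30 days; 30 − 3 = 27 → November 27, 2001.
Counting forward 483 days from November 27, 2001:
November has 30 days, so 30 − 27 = 3 days remain after November 27, 2001; 483 − 3 = 480 left.
December 2001 has 31 days: 480 − 31 = 449 left.
January 2002 has 31 days: 449 − 31 = 418 left.
February 2002 has 28 days (2002 is not a leap year): 418 − 28 = 390 left.
March 2002 has 31 days: 390 − 31 = 359 left.
April 2002 has 30 days: 359 − 30 = 329 left.
May 2002 has 31 days: 329 − 31 = 298 left.
June 2002 has 30 days: 298 − 30 = 268 left.
July 2002 has 31 days: 268 − 31 = 237 left.
August 2002 has 31 days: 237 − 31 = 206 left.
September 2002 has 30 days: 206 − 30 = 176 left.
October 2002 has 31 days: 176 − 31 = 145 left.
November 2002 has 30 days: 145 − 30 = 115 left.
December 2002 has 31 days: 115 − 31 = 84 left.
January 2003 has 31 days: 84 − 31 = 53 left.
February 2003 has 28 days (2003 is not a leap year): 53 − 28 = 25 left.
25 days into March 2003 → March 25, 2003.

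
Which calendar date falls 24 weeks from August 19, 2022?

February 3, 2023

Counting forward 24 weeks = 168 days from August 19, 2022.
August has 31 days, so 31 − 19 = 12 days remain after August 19, 2022; 168 − 12 = 156 left.
September 2022 has 30 days: 156 − 30 = 126 left.
October 2022 has 31 days: 126 − 31 = 95 left.
November 2022 has 30 days: 95 − 30 = 65 left.
December 2022 has 31 days: 65 − 31 = 34 left.
January 2023 has 31 days: 34 − 31 = 3 left.
3 days into February 2023 → February 3, 2023.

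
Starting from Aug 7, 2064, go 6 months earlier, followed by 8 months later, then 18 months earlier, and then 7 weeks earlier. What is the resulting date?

February 17, 2063

Counting back 6 months from August 7, 2064:
month 8 − 6 = 2 → February 2064.
Day 7 is valid in February, giving February 7, 2064.
Adding 8 months from February 7, 2064:
month 2 + 8 = 10 → October 2064.
Day 7 is valid in October, giving October 7, 2064.
Going back 18 months from October 7, 2064:
month 10 − 18 = -8, which is month 4 of year 2063 → April 2063.
Day 7 is valid in April, giving April 7, 2063.
Counting back 7 weeks (= 49 days) from April 7, 2063:
Going back 7 days from April 7, 2063 reaches the end of the previous month; 49 − 7 = 42 left.
March 2063 has 31 days: 42 − 31 = 11 left.
February 2063 has 28 days; 28 − 11 = 17 → February 17, 2063.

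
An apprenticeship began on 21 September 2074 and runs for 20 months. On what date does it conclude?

May 21, 2076

Advancing 20 months from September 21, 2074.
month 9 + 20 = 29, which is month 5 of year 2076 → May 2076.
Day 21 is valid in May, giving May 21, 2076.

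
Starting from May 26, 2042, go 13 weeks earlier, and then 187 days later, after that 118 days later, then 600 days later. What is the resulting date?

August 17, 2044

Going back 13 weeks (= 91 days) from May 26, 2042:
Going back 26 days from May 26, 2042 reaches the end of the previous month; 91 − 26 = 65 left.
April 2042 has 30 days: 65 − 30 = 35 left.
March 2042 has 31 days: 35 − 31 = 4 left.
February 2042 has 28 days; 28 − 4 = 24 → February 24, 2042.
Advancing 187 days from February 24, 2042:
February has 28 days, so 28 − 24 = 4 days remain after February 24, 2042; 187 − 4 = 183 left.
March 2042 has 31 days: 183 − 31 = 152 left.
April 2042 has 30 days: 152 − 30 = 122 left.
May 2042 has 31 days: 122 − 31 = 91 left.
June 2042 has 30 days: 91 − 30 = 61 left.
July 2042 has 31 days: 61 − 31 = 30 left.
30 days into August 2042 → August 30, 2042.
Counting forward 118 days from August 30, 2042:
August has 31 days, so 31 − 30 = 1 day remains after August 30, 2042; 118 − 1 = 117 left.
September 2042 has 30 days: 117 − 30 = 87 left.
October 2042 has 31 days: 87 − 31 = 56 left.
November 2042 has 30 days: 56 − 30 = 26 left.
26 days into December 2042 → December 26, 2042.
Adding 600 days from December 26, 2042:
December has 31 days, so 31 − 26 = 5 days remain after December 26, 2042; 600 − 5 = 595 left.
January 2043 has 31 days: 595 − 31 = 564 left.
February 2043 has 28 days (2043 is not a leap year): 564 − 28 = 536 left.
March 2043 has 31 days: 536 − 31 = 505 left.
April 2043 has 30 days: 505 − 30 = 475 left.
May 2043 has 31 days: 475 − 31 = 444 left.
June 2043 has 30 days: 444 − 30 = 414 left.
July 2043 has 31 days: 414 − 31 = 383 left.
August 2043 has 31 days: 383 − 31 = 352 left.
September 2043 has 30 days: 352 − 30 = 322 left.
October 2043 has 31 days: 322 − 31 = 291 left.
November 2043 has 30 days: 291 − 30 = 261 left.
December 2043 has 31 days: 261 − 31 = 230 left.
January 2044 has 31 days: 230 − 31 = 199 left.
February 2044 has 29 days (2044 is a leap year): 199 − 29 = 170 left.
March 2044 has 31 days: 170 − 31 = 139 left.
April 2044 has 30 days: 139 − 30 = 109 left.
May 2044 has 31 days: 109 − 31 = 78 left.
June 2044 has 30 days: 78 − 30 = 48 left.
July 2044 has 31 days: 48 − 31 = 17 left.
17 days into August 2044 → August 17, 2044.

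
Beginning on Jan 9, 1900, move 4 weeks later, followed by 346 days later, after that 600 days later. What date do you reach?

September 10, 1902

Advancing 4 weeks (= 28 days) from January 9, 1900:
January has 31 days, so 31 − 9 = 22 days remain after January 9, 1900; 28 − 22 = 6 left.
6 days into February 1900 → February 6, 1900.
Advancing 346 days from February 6, 1900:
February has 28 days, so 28 − 6 = 22 days remain after February 6, 1900; 346 − 22 = 324 left.
March 1900 has 31 days: 324 − 31 = 293 left.
April 1900 has 30 days: 293 − 30 = 263 left.
May 1900 has 31 days: 263 − 31 = 232 left.
June 1900 has 30 days: 232 − 30 = 202 left.
July 1900 has 31 days: 202 − 31 = 171 left.
August 1900 has 31 days: 171 − 31 = 140 left.
September 1900 has 30 days: 140 − 30 = 110 left.
October 1900 has 31 days: 110 − 31 = 79 left.
November 1900 has 30 days: 79 − 30 = 49 left.
December 1900 has 31 days: 49 − 31 = 18 left.
18 days into January 1901 → January 18, 1901.
Adding 600 days from January 18, 1901:
January has 31 days, so 31 − 18 = 13 days remain after January 18, 1901; 600 − 13 = 587 left.
February 1901 has 28 days (1901 is not a leap year): 587 − 28 = 559 left.
March 1901 has 31 days: 559 − 31 = 528 left.
April 1901 has 30 days: 528 − 30 = 498 left.
May 1901 has 31 days: 498 − 31 = 467 left.
June 1901 has 30 days: 467 − 30 = 437 left.
July 1901 has 31 days: 437 − 31 = 406 left.
August 1901 has 31 days: 406 − 31 = 375 left.
September 1901 has 30 days: 375 − 30 = 345 left.
October 1901 has 31 days: 345 − 31 = 314 left.
November 1901 has 30 days: 314 − 30 = 284 left.
December 1901 has 31 days: 284 − 31 = 253 left.
January 1902 has 31 days: 253 − 31 = 222 left.
February 1902 has 28 days (1902 is not a leap year): 222 − 28 = 194 left.
March 1902 has 31 days: 194 − 31 = 163 left.
April 1902 has 30 days: 163 − 30 = 133 left.
May 1902 has 31 days: 133 − 31 = 102 left.
June 1902 has 30 days: 102 − 30 = 72 left.
July 1902 has 31 days: 72 − 31 = 41 left.
August 1902 has 31 days: 41 − 31 = 10 left.
10 days into September 1902 → September 10, 1902.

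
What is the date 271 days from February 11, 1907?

Counting forward 271 days from February 11, 1907.
February has 28 days, so 28 − 11 = 17 days remain after February 11, 1907; 271 − 17 = 254 left.
March 1907 has 31 days: 254 − 31 = 223 left.
April 1907 has 30 days: 223 − 30 = 193 left.
May 1907 has 31 days: 193 − 31 = 162 left.
June 1907 has 30 days: 162 − 30 = 132 left.
July 1907 has 31 days: 132 − 31 = 101 left.
August 1907 has 31 days: 101 − 31 = 70 left.
September 1907 has 30 days: 70 − 30 = 40 left.
October 1907 has 31 days: 40 − 31 = 9 left.
9 days into November 1907 → November 9, 1907.

November 9, 1907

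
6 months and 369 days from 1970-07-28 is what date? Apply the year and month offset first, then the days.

Counting forward 6 months and 369 days from July 28, 1970: first the month/year part, then the days.
month 7 + 6 = 13, which is month 1 of year 1971 → January 1971.
Day 28 is valid in January, giving January 28, 1971.
Now add 369 days from January 28, 1971.
January has 31 days, so 31 − 28 = 3 days remain after January 28, 1971; 369 − 3 = 366 left.
February 1971 has 28 days (1971 is not a leap year): 366 − 28 = 338 left.
March 1971 has 31 days: 338 − 31 = 307 left.
April 1971 has 30 days: 307 − 30 = 277 left.
May 1971 has 31 days: 277 − 31 = 246 left.
June 1971 has 30 days: 246 − 30 = 216 left.
July 1971 has 31 days: 216 − 31 = 185 left.
August 1971 has 31 days: 185 − 31 = 154 left.
September 1971 has 30 days: 154 − 30 = 124 left.
October 1971 has 31 days: 124 − 31 = 93 left.
November 1971 has 30 days: 93 − 30 = 63 left.
December 1971 has 31 days: 63 − 31 = 32 left.
January 1972 has 31 days: 32 − 31 = 1 left.
1 day into February 1972 → February 1, 1972.

February 1, 1972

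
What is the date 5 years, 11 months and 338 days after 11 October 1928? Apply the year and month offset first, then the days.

August 15, 1935

Advancing 5 years, 11 months and 338 days from October 11, 1928: first the month/year part, then the days.
+5 years → 1933; month 10 + 11 = 21, which is month 9 of year 1934 → September 1934.
Day 11 is valid in September, giving September 11, 1934.
Now add 338 days from September 11, 1934.
September has 30 days, so 30 − 11 = 19 days remain after September 11, 1934; 338 − 19 = 319 left.
October 1934 has 31 days: 319 − 31 = 288 left.
November 1934 has 30 days: 288 − 30 = 258 left.
December 1934 has 31 days: 258 − 31 = 227 left.
January 1935 has 31 days: 227 − 31 = 196 left.
February 1935 has 28 days (1935 is not a leap year): 196 − 28 = 168 left.
March 1935 has 31 days: 168 − 31 = 137 left.
April 1935 has 30 days: 137 − 30 = 107 left.
May 1935 has 31 days: 107 − 31 = 76 left.
June 1935 has 30 days: 76 − 30 = 46 left.
July 1935 has 31 days: 46 − 31 = 15 left.
15 days into August 1935 → August 15, 1935.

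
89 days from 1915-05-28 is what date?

August 25, 1915

Counting forward 89 days from May 28, 1915.
May has 31 days, so 31 − 28 = 3 days remain after May 28, 1915; 89 − 3 = 86 left.
June 1915 has 30 days: 86 − 30 = 56 left.
July 1915 has 31 days: 56 − 31 = 25 left.
25 days into August 1915 → August 25, 1915.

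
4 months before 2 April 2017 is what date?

December 2, 2016

Counting back 4 months from April 2, 2017.
month 4 − 4 = 0, which is month 12 of year 2016 → December 2016.
Day 2 is valid in December, giving December 2, 2016.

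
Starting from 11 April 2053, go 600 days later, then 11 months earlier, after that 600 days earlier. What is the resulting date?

May 12, 2052

Adding 600 days from April 11, 2053:
April has 30 days, so 30 − 11 = 19 days remain after April 11, 2053; 600 − 19 = 581 left.
May 2053 has 31 days: 581 − 31 = 550 left.
June 2053 has 30 days: 550 − 30 = 520 left.
July 2053 has 31 days: 520 − 31 = 489 left.
August 2053 has 31 days: 489 − 31 = 458 left.
September 2053 has 30 days: 458 − 30 = 428 left.
October 2053 has 31 days: 428 − 31 = 397 left.
November 2053 has 30 days: 397 − 30 = 367 left.
December 2053 has 31 days: 367 − 31 = 336 left.
January 2054 has 31 days: 336 − 31 = 305 left.
February 2054 has 28 days (2054 is not a leap year): 305 − 28 = 277 left.
March 2054 has 31 days: 277 − 31 = 246 left.
April 2054 has 30 days: 246 − 30 = 216 left.
May 2054 has 31 days: 216 − 31 = 185 left.
June 2054 has 30 days: 185 − 30 = 155 left.
July 2054 has 31 days: 155 − 31 = 124 left.
August 2054 has 31 days: 124 − 31 = 93 left.
September 2054 has 30 days: 93 − 30 = 63 left.
October 2054 has 31 days: 63 − 31 = 32 left.
November 2054 has 30 days: 32 − 30 = 2 left.
2 days into December 2054 → December 2, 2054.
Going back 11 months from December 2, 2054:
month 12 − 11 = 1 → January 2054.
Day 2 is valid in January, giving January 2, 2054.
Counting back 600 days from January 2, 2054:
Going back 2 days from January 2, 2054 reaches the end of the previous month; 600 − 2 = 598 left.
December 2053 has 31 days: 598 − 31 = 567 left.
November 2053 has 30 days: 567 − 30 = 537 left.
October 2053 has 31 days: 537 − 31 = 506 left.
September 2053 has 30 days: 506 − 30 = 476 left.
August 2053 has 31 days: 476 − 31 = 445 left.
July 2053 has 31 days: 445 − 31 = 414 left.
June 2053 has 30 days: 414 − 30 = 384 left.
May 2053 has 31 days: 384 − 31 = 353 left.
April 2053 has 30 days: 353 − 30 = 323 left.
March 2053 has 31 days: 323 − 31 = 292 left.
February 2053 has 28 days (2053 is not a leap year): 292 − 28 = 264 left.
January 2053 has 31 days: 264 − 31 = 233 left.
December 2052 has 31 days: 233 − 31 = 202 left.
November 2052 has 30 days: 202 − 30 = 172 left.
October 2052 has 31 days: 172 − 31 = 141 left.
September 2052 has 30 days: 141 − 30 = 111 left.
August 2052 has 31 days: 111 − 31 = 80 left.
July 2052 has 31 days: 80 − 31 = 49 left.
June 2052 has 30 days: 49 − 30 = 19 left.
May 2052 has 31 days; 31 − 19 = 12 → May 12, 2052.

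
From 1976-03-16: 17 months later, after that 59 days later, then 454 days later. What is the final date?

Advancing 17 months from March 16, 1976:
month 3 + 17 = 20, which is month 8 of year 1977 → August 1977.
Day 16 is valid in August, giving August 16, 1977.
Advancing 59 days from August 16, 1977:
August has 31 days, so 31 − 16 = 15 days remain after August 16, 1977; 59 − 15 = 44 left.
September 1977 has 30 days: 44 − 30 = 14 left.
14 days into October 1977 → October 14, 1977.
Adding 454 days from October 14, 1977:
October has 31 days, so 31 − 14 = 17 days remain after October 14, 1977; 454 − 17 = 437 left.
November 1977 has 30 days: 437 − 30 = 407 left.
December 1977 has 31 days: 407 − 31 = 376 left.
January 1978 has 31 days: 376 − 31 = 345 left.
February 1978 has 28 days (1978 is not a leap year): 345 − 28 = 317 left.
March 1978 has 31 days: 317 − 31 = 286 left.
April 1978 has 30 days: 286 − 30 = 256 left.
May 1978 has 31 days: 256 − 31 = 225 left.
June 1978 has 30 days: 225 − 30 = 195 left.
July 1978 has 31 days: 195 − 31 = 164 left.
August 1978 has 31 days: 164 − 31 = 133 left.
September 1978 has 30 days: 133 − 30 = 103 left.
October 1978 has 31 days: 103 − 31 = 72 left.
November 1978 has 30 days: 72 − 30 = 42 left.
December 1978 has 31 days: 42 − 31 = 11 left.
11 days into January 1979 → January 11, 1979.

January 11, 1979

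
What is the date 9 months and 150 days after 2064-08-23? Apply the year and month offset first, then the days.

Advancing 9 months and 150 days from August 23, 2064: first the month/year part, then the days.
month 8 + 9 = 17, which is month 5 of year 2065 → May 2065.
Day 23 is valid in May, giving May 23, 2065.
Now add 150 days from May 23, 2065.
May has 31 days, so 31 − 23 = 8 days remain after May 23, 2065; 150 − 8 = 142 left.
June 2065 has 30 days: 142 − 30 = 112 left.
July 2065 has 31 days: 112 − 31 = 81 left.
August 2065 has 31 days: 81 − 31 = 50 left.
September 2065 has 30 days: 50 − 30 = 20 left.
20 days into October 2065 → October 20, 2065.

October 20, 2065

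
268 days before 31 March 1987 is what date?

Counting back 268 days from March 31, 1987.
Going back 31 days from March 31, 1987 reaches the end of the previous month; 268 − 31 = 237 left.
February 1987 has 28 days (1987 is not a leap year): 237 − 28 = 209 left.
January 1987 has 31 days: 209 − 31 = 178 left.
December 1986 has 31 days: 178 − 31 = 147 left.
November 1986 has 30 days: 147 − 30 = 117 left.
October 1986 has 31 days: 117 − 31 = 86 left.
September 1986 has 30 days: 86 − 30 = 56 left.
August 1986 has 31 days: 56 − 31 = 25 left.
July 1986 has 31 days; 31 − 25 = 6 → July 6, 1986.

July 6, 1986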